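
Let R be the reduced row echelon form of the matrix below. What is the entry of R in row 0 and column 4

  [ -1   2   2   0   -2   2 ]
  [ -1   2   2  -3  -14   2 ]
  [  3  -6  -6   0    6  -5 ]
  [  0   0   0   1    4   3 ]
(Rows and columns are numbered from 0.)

2

ρ1 → -1·ρ1
ρ2 → ρ2 + ρ1
ρ3 → ρ3 − 3·ρ1
ρ2 → -1/3·ρ2
ρ4 → ρ4 − ρ2
ρ4 → ρ4 − 3·ρ3
ρ1 → ρ1 + 2·ρ3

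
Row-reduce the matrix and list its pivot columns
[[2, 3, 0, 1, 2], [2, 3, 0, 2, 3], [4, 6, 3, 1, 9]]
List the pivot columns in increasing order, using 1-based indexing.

ρ1 → 1/2·ρ1
  [ 1  3/2  0  1/2  1 ]
  [ 2    3  0    2  3 ]
  [ 4    6  3    1  9 ]
ρ2 → ρ2 − 2·ρ1
  [ 1  3/2  0  1/2  1 ]
  [ 0    0  0    1  1 ]
  [ 4    6  3    1  9 ]
ρ3 → ρ3 − 4·ρ1
  [ 1  3/2  0  1/2  1 ]
  [ 0    0  0    1  1 ]
  [ 0    0  3   -1  5 ]
ρ2 <-> ρ3
  [ 1  3/2  0  1/2  1 ]
  [ 0    0  3   -1  5 ]
  [ 0    0  0    1  1 ]
ρ2 → 1/3·ρ2
  [ 1  3/2  0   1/2    1 ]
  [ 0    0  1  -1/3  5/3 ]
  [ 0    0  0     1    1 ]
ρ2 → ρ2 + 1/3·ρ3
  [ 1  3/2  0  1/2  1 ]
  [ 0    0  1    0  2 ]
  [ 0    0  0    1  1 ]
ρ1 → ρ1 − 1/2·ρ3
  [ 1  3/2  0  0  1/2 ]
  [ 0    0  1  0    2 ]
  [ 0    0  0  1    1 ]
Pivot columns are the columns containing a leading 1.

1, 3, 4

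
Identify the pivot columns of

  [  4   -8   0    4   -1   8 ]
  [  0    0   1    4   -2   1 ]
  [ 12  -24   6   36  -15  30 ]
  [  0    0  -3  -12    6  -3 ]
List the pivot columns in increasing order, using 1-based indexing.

Multiply R1 by 1/4.
Subtract 12 times R1 from R3.
Subtract 6 times R2 from R3.
Add 3 times R2 to R4.
Pivot columns are the columns containing a leading 1.

1, 3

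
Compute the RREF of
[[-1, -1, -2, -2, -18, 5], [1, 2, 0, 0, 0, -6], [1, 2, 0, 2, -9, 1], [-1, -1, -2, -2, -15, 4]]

R1 ← -1·R1
R2 ← R2 − R1
R3 ← R3 − R1
R4 ← R4 + R1
R3 ← R3 − R2
R3 ← 1/2·R3
R4 ← 1/3·R4
R3 ← R3 + 9/2·R4
R2 ← R2 + 18·R4
R1 ← R1 − 18·R4
R2 ← R2 + 2·R3
R1 ← R1 − 2·R3
R1 ← R1 − R2

[[1, 0, 4, 0, 0, 0], [0, 1, -2, 0, 0, -3], [0, 0, 0, 1, 0, 2], [0, 0, 0, 0, 1, -1/3]]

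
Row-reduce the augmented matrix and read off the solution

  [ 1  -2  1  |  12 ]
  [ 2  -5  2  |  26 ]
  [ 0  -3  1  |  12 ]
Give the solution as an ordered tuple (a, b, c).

R2 := R2 − 2·R1
  [ 1  -2  1  |  12 ]
  [ 0  -1  0  |   2 ]
  [ 0  -3  1  |  12 ]
R2 := -1·R2
  [ 1  -2  1  |  12 ]
  [ 0   1  0  |  -2 ]
  [ 0  -3  1  |  12 ]
R3 := R3 + 3·R2
  [ 1  -2  1  |  12 ]
  [ 0   1  0  |  -2 ]
  [ 0   0  1  |   6 ]
R1 := R1 − R3
  [ 1  -2  0  |   6 ]
  [ 0   1  0  |  -2 ]
  [ 0   0  1  |   6 ]
R1 := R1 + 2·R2
  [ 1  0  0  |   2 ]
  [ 0  1  0  |  -2 ]
  [ 0  0  1  |   6 ]
Reading off the last column: a = 2, b = -2, c = 6.

(2, -2, 6)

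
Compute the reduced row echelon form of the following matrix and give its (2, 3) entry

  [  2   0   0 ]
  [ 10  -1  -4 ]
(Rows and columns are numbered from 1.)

R1 ← 1/2·R1
  [  1   0   0 ]
  [ 10  -1  -4 ]
R2 ← R2 − 10·R1
  [ 1   0   0 ]
  [ 0  -1  -4 ]
R2 ← -1·R2
  [ 1  0  0 ]
  [ 0  1  4 ]

4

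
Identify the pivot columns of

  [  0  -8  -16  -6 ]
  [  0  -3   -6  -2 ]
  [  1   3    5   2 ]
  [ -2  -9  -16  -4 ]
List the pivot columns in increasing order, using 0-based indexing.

r1 <=> r3
  [  1   3    5   2 ]
  [  0  -3   -6  -2 ]
  [  0  -8  -16  -6 ]
  [ -2  -9  -16  -4 ]
r4 → r4 + 2·r1
  [ 1   3    5   2 ]
  [ 0  -3   -6  -2 ]
  [ 0  -8  -16  -6 ]
  [ 0  -3   -6   0 ]
r2 → -1/3·r2
  [ 1   3    5    2 ]
  [ 0   1    2  2/3 ]
  [ 0  -8  -16   -6 ]
  [ 0  -3   -6    0 ]
r3 → r3 + 8·r2
  [ 1   3   5     2 ]
  [ 0   1   2   2/3 ]
  [ 0   0   0  -2/3 ]
  [ 0  -3  -6     0 ]
r4 → r4 + 3·r2
  [ 1  3  5     2 ]
  [ 0  1  2   2/3 ]
  [ 0  0  0  -2/3 ]
  [ 0  0  0     2 ]
r3 → -3/2·r3
  [ 1  3  5    2 ]
  [ 0  1  2  2/3 ]
  [ 0  0  0    1 ]
  [ 0  0  0    2 ]
r4 → r4 − 2·r3
  [ 1  3  5    2 ]
  [ 0  1  2  2/3 ]
  [ 0  0  0    1 ]
  [ 0  0  0    0 ]
r2 → r2 − 2/3·r3
  [ 1  3  5  2 ]
  [ 0  1  2  0 ]
  [ 0  0  0  1 ]
  [ 0  0  0  0 ]
r1 → r1 − 2·r3
  [ 1  3  5  0 ]
  [ 0  1  2  0 ]
  [ 0  0  0  1 ]
  [ 0  0  0  0 ]
r1 → r1 − 3·r2
  [ 1  0  -1  0 ]
  [ 0  1   2  0 ]
  [ 0  0   0  1 ]
  [ 0  0   0  0 ]
Pivot columns are the columns containing a leading 1.

0, 1, 3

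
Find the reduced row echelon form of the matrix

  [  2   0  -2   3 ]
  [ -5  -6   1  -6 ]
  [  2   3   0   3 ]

[[1, 0, -1, 0], [0, 1, 2/3, 0], [0, 0, 0, 1]]

R1 := 1/2·R1
  [  1   0  -1  3/2 ]
  [ -5  -6   1   -6 ]
  [  2   3   0    3 ]
R2 := R2 + 5·R1
  [ 1   0  -1  3/2 ]
  [ 0  -6  -4  3/2 ]
  [ 2   3   0    3 ]
R3 := R3 − 2·R1
  [ 1   0  -1  3/2 ]
  [ 0  -6  -4  3/2 ]
  [ 0   3   2    0 ]
R2 := -1/6·R2
  [ 1  0   -1   3/2 ]
  [ 0  1  2/3  -1/4 ]
  [ 0  3    2     0 ]
R3 := R3 − 3·R2
  [ 1  0   -1   3/2 ]
  [ 0  1  2/3  -1/4 ]
  [ 0  0    0   3/4 ]
R3 := 4/3·R3
  [ 1  0   -1   3/2 ]
  [ 0  1  2/3  -1/4 ]
  [ 0  0    0     1 ]
R2 := R2 + 1/4·R3
  [ 1  0   -1  3/2 ]
  [ 0  1  2/3    0 ]
  [ 0  0    0    1 ]
R1 := R1 − 3/2·R3
  [ 1  0   -1  0 ]
  [ 0  1  2/3  0 ]
  [ 0  0    0  1 ]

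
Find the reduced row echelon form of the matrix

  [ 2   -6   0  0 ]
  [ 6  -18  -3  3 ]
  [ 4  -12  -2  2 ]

[[1, -3, 0, 0], [0, 0, 1, -1], [0, 0, 0, 0]]

R1 → 1/2·R1
  [ 1   -3   0  0 ]
  [ 6  -18  -3  3 ]
  [ 4  -12  -2  2 ]
R2 → R2 − 6·R1
  [ 1   -3   0  0 ]
  [ 0    0  -3  3 ]
  [ 4  -12  -2  2 ]
R3 → R3 − 4·R1
  [ 1  -3   0  0 ]
  [ 0   0  -3  3 ]
  [ 0   0  -2  2 ]
R2 → -1/3·R2
  [ 1  -3   0   0 ]
  [ 0   0   1  -1 ]
  [ 0   0  -2   2 ]
R3 → R3 + 2·R2
  [ 1  -3  0   0 ]
  [ 0   0  1  -1 ]
  [ 0   0  0   0 ]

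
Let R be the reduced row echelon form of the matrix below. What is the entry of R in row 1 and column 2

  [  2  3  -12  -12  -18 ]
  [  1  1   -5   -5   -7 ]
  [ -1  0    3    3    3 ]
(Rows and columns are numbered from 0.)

R1 -> 1/2·R1
  [  1  3/2  -6  -6  -9 ]
  [  1    1  -5  -5  -7 ]
  [ -1    0   3   3   3 ]
R2 -> R2 − R1
  [  1   3/2  -6  -6  -9 ]
  [  0  -1/2   1   1   2 ]
  [ -1     0   3   3   3 ]
R3 -> R3 + R1
  [ 1   3/2  -6  -6  -9 ]
  [ 0  -1/2   1   1   2 ]
  [ 0   3/2  -3  -3  -6 ]
R2 -> -2·R2
  [ 1  3/2  -6  -6  -9 ]
  [ 0    1  -2  -2  -4 ]
  [ 0  3/2  -3  -3  -6 ]
R3 -> R3 − 3/2·R2
  [ 1  3/2  -6  -6  -9 ]
  [ 0    1  -2  -2  -4 ]
  [ 0    0   0   0   0 ]
R1 -> R1 − 3/2·R2
  [ 1  0  -3  -3  -3 ]
  [ 0  1  -2  -2  -4 ]
  [ 0  0   0   0   0 ]

-2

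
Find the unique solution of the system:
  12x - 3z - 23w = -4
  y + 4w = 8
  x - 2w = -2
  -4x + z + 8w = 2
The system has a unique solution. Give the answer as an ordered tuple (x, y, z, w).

(2, 0, -6, 2)

Form the augmented matrix and row-reduce:
  [ 12  0  -3  -23  |  -4 ]
  [  0  1   0    4  |   8 ]
  [  1  0   0   -2  |  -2 ]
  [ -4  0   1    8  |   2 ]
R1 := 1/12·R1
  [  1  0  -1/4  -23/12  |  -1/3 ]
  [  0  1     0       4  |     8 ]
  [  1  0     0      -2  |    -2 ]
  [ -4  0     1       8  |     2 ]
R3 := R3 − R1
  [  1  0  -1/4  -23/12  |  -1/3 ]
  [  0  1     0       4  |     8 ]
  [  0  0   1/4   -1/12  |  -5/3 ]
  [ -4  0     1       8  |     2 ]
R4 := R4 + 4·R1
  [ 1  0  -1/4  -23/12  |  -1/3 ]
  [ 0  1     0       4  |     8 ]
  [ 0  0   1/4   -1/12  |  -5/3 ]
  [ 0  0     0     1/3  |   2/3 ]
R3 := 4·R3
  [ 1  0  -1/4  -23/12  |   -1/3 ]
  [ 0  1     0       4  |      8 ]
  [ 0  0     1    -1/3  |  -20/3 ]
  [ 0  0     0     1/3  |    2/3 ]
R4 := 3·R4
  [ 1  0  -1/4  -23/12  |   -1/3 ]
  [ 0  1     0       4  |      8 ]
  [ 0  0     1    -1/3  |  -20/3 ]
  [ 0  0     0       1  |      2 ]
R3 := R3 + 1/3·R4
  [ 1  0  -1/4  -23/12  |  -1/3 ]
  [ 0  1     0       4  |     8 ]
  [ 0  0     1       0  |    -6 ]
  [ 0  0     0       1  |     2 ]
R2 := R2 − 4·R4
  [ 1  0  -1/4  -23/12  |  -1/3 ]
  [ 0  1     0       0  |     0 ]
  [ 0  0     1       0  |    -6 ]
  [ 0  0     0       1  |     2 ]
R1 := R1 + 23/12·R4
  [ 1  0  -1/4  0  |  7/2 ]
  [ 0  1     0  0  |    0 ]
  [ 0  0     1  0  |   -6 ]
  [ 0  0     0  1  |    2 ]
R1 := R1 + 1/4·R3
  [ 1  0  0  0  |   2 ]
  [ 0  1  0  0  |   0 ]
  [ 0  0  1  0  |  -6 ]
  [ 0  0  0  1  |   2 ]
Reading off the last column: x = 2, y = 0, z = -6, w = 2.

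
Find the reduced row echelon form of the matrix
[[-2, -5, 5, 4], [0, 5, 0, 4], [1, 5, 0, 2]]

Multiply ρ1 by -1/2.
Subtract ρ1 from ρ3.
Multiply ρ2 by 1/5.
Subtract 5/2 times ρ2 from ρ3.
Multiply ρ3 by 2/5.
Add 5/2 times ρ3 to ρ1.
Subtract 5/2 times ρ2 from ρ1.

[[1, 0, 0, -2], [0, 1, 0, 4/5], [0, 0, 1, 4/5]]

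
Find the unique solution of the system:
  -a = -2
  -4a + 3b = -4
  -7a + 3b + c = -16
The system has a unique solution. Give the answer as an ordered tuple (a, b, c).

(2, 4/3, -6)

Form the augmented matrix and row-reduce:
  [ -1  0  0  |   -2 ]
  [ -4  3  0  |   -4 ]
  [ -7  3  1  |  -16 ]
R1 ← -1·R1
  [  1  0  0  |    2 ]
  [ -4  3  0  |   -4 ]
  [ -7  3  1  |  -16 ]
R2 ← R2 + 4·R1
  [  1  0  0  |    2 ]
  [  0  3  0  |    4 ]
  [ -7  3  1  |  -16 ]
R3 ← R3 + 7·R1
  [ 1  0  0  |   2 ]
  [ 0  3  0  |   4 ]
  [ 0  3  1  |  -2 ]
R2 ← 1/3·R2
  [ 1  0  0  |    2 ]
  [ 0  1  0  |  4/3 ]
  [ 0  3  1  |   -2 ]
R3 ← R3 − 3·R2
  [ 1  0  0  |    2 ]
  [ 0  1  0  |  4/3 ]
  [ 0  0  1  |   -6 ]
Reading off the last column: a = 2, b = 4/3, c = -6.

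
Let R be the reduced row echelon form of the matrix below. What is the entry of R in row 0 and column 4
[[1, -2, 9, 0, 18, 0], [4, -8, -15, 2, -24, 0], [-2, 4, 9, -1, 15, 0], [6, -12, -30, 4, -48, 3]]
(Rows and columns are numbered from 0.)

Subtract 4 times R1 from R2.
  [  1   -2    9   0   18  0 ]
  [  0    0  -51   2  -96  0 ]
  [ -2    4    9  -1   15  0 ]
  [  6  -12  -30   4  -48  3 ]
Add 2 times R1 to R3.
  [ 1   -2    9   0   18  0 ]
  [ 0    0  -51   2  -96  0 ]
  [ 0    0   27  -1   51  0 ]
  [ 6  -12  -30   4  -48  3 ]
Subtract 6 times R1 from R4.
  [ 1  -2    9   0    18  0 ]
  [ 0   0  -51   2   -96  0 ]
  [ 0   0   27  -1    51  0 ]
  [ 0   0  -84   4  -156  3 ]
Multiply R2 by -1/51.
  [ 1  -2    9      0     18  0 ]
  [ 0   0    1  -2/51  32/17  0 ]
  [ 0   0   27     -1     51  0 ]
  [ 0   0  -84      4   -156  3 ]
Subtract 27 times R2 from R3.
  [ 1  -2    9      0     18  0 ]
  [ 0   0    1  -2/51  32/17  0 ]
  [ 0   0    0   1/17   3/17  0 ]
  [ 0   0  -84      4   -156  3 ]
Add 84 times R2 to R4.
  [ 1  -2  9      0     18  0 ]
  [ 0   0  1  -2/51  32/17  0 ]
  [ 0   0  0   1/17   3/17  0 ]
  [ 0   0  0  12/17  36/17  3 ]
Multiply R3 by 17.
  [ 1  -2  9      0     18  0 ]
  [ 0   0  1  -2/51  32/17  0 ]
  [ 0   0  0      1      3  0 ]
  [ 0   0  0  12/17  36/17  3 ]
Subtract 12/17 times R3 from R4.
  [ 1  -2  9      0     18  0 ]
  [ 0   0  1  -2/51  32/17  0 ]
  [ 0   0  0      1      3  0 ]
  [ 0   0  0      0      0  3 ]
Multiply R4 by 1/3.
  [ 1  -2  9      0     18  0 ]
  [ 0   0  1  -2/51  32/17  0 ]
  [ 0   0  0      1      3  0 ]
  [ 0   0  0      0      0  1 ]
Add 2/51 times R3 to R2.
  [ 1  -2  9  0  18  0 ]
  [ 0   0  1  0   2  0 ]
  [ 0   0  0  1   3  0 ]
  [ 0   0  0  0   0  1 ]
Subtract 9 times R2 from R1.
  [ 1  -2  0  0  0  0 ]
  [ 0   0  1  0  2  0 ]
  [ 0   0  0  1  3  0 ]
  [ 0   0  0  0  0  1 ]

0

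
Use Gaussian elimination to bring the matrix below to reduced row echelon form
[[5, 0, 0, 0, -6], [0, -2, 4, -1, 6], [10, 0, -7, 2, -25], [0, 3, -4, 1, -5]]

[[1, 0, 0, 0, -6/5], [0, 1, 0, 0, 1], [0, 0, 1, 0, 3], [0, 0, 0, 1, 4]]

R1 := 1/5·R1
R3 := R3 − 10·R1
R2 := -1/2·R2
R4 := R4 − 3·R2
R3 := -1/7·R3
R4 := R4 − 2·R3
R4 := 14·R4
R3 := R3 + 2/7·R4
R2 := R2 − 1/2·R4
R2 := R2 + 2·R3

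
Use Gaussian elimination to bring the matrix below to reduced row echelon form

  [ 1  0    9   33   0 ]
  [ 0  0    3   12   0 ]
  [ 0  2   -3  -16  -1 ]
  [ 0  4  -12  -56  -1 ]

[[1, 0, 0, -3, 0], [0, 1, 0, -2, 0], [0, 0, 1, 4, 0], [0, 0, 0, 0, 1]]

R2 <=> R3
  [ 1  0    9   33   0 ]
  [ 0  2   -3  -16  -1 ]
  [ 0  0    3   12   0 ]
  [ 0  4  -12  -56  -1 ]
R2 := 1/2·R2
  [ 1  0     9   33     0 ]
  [ 0  1  -3/2   -8  -1/2 ]
  [ 0  0     3   12     0 ]
  [ 0  4   -12  -56    -1 ]
R4 := R4 − 4·R2
  [ 1  0     9   33     0 ]
  [ 0  1  -3/2   -8  -1/2 ]
  [ 0  0     3   12     0 ]
  [ 0  0    -6  -24     1 ]
R3 := 1/3·R3
  [ 1  0     9   33     0 ]
  [ 0  1  -3/2   -8  -1/2 ]
  [ 0  0     1    4     0 ]
  [ 0  0    -6  -24     1 ]
R4 := R4 + 6·R3
  [ 1  0     9  33     0 ]
  [ 0  1  -3/2  -8  -1/2 ]
  [ 0  0     1   4     0 ]
  [ 0  0     0   0     1 ]
R2 := R2 + 1/2·R4
  [ 1  0     9  33  0 ]
  [ 0  1  -3/2  -8  0 ]
  [ 0  0     1   4  0 ]
  [ 0  0     0   0  1 ]
R2 := R2 + 3/2·R3
  [ 1  0  9  33  0 ]
  [ 0  1  0  -2  0 ]
  [ 0  0  1   4  0 ]
  [ 0  0  0   0  1 ]
R1 := R1 − 9·R3
  [ 1  0  0  -3  0 ]
  [ 0  1  0  -2  0 ]
  [ 0  0  1   4  0 ]
  [ 0  0  0   0  1 ]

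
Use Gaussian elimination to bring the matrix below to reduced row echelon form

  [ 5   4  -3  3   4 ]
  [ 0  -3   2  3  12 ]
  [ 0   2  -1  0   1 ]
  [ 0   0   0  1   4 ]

[[1, 0, 0, 0, -7/5], [0, 1, 0, 0, 2], [0, 0, 1, 0, 3], [0, 0, 0, 1, 4]]

R1 -> 1/5·R1
  [ 1  4/5  -3/5  3/5  4/5 ]
  [ 0   -3     2    3   12 ]
  [ 0    2    -1    0    1 ]
  [ 0    0     0    1    4 ]
R2 -> -1/3·R2
  [ 1  4/5  -3/5  3/5  4/5 ]
  [ 0    1  -2/3   -1   -4 ]
  [ 0    2    -1    0    1 ]
  [ 0    0     0    1    4 ]
R3 -> R3 − 2·R2
  [ 1  4/5  -3/5  3/5  4/5 ]
  [ 0    1  -2/3   -1   -4 ]
  [ 0    0   1/3    2    9 ]
  [ 0    0     0    1    4 ]
R3 -> 3·R3
  [ 1  4/5  -3/5  3/5  4/5 ]
  [ 0    1  -2/3   -1   -4 ]
  [ 0    0     1    6   27 ]
  [ 0    0     0    1    4 ]
R3 -> R3 − 6·R4
  [ 1  4/5  -3/5  3/5  4/5 ]
  [ 0    1  -2/3   -1   -4 ]
  [ 0    0     1    0    3 ]
  [ 0    0     0    1    4 ]
R2 -> R2 + R4
  [ 1  4/5  -3/5  3/5  4/5 ]
  [ 0    1  -2/3    0    0 ]
  [ 0    0     1    0    3 ]
  [ 0    0     0    1    4 ]
R1 -> R1 − 3/5·R4
  [ 1  4/5  -3/5  0  -8/5 ]
  [ 0    1  -2/3  0     0 ]
  [ 0    0     1  0     3 ]
  [ 0    0     0  1     4 ]
R2 -> R2 + 2/3·R3
  [ 1  4/5  -3/5  0  -8/5 ]
  [ 0    1     0  0     2 ]
  [ 0    0     1  0     3 ]
  [ 0    0     0  1     4 ]
R1 -> R1 + 3/5·R3
  [ 1  4/5  0  0  1/5 ]
  [ 0    1  0  0    2 ]
  [ 0    0  1  0    3 ]
  [ 0    0  0  1    4 ]
R1 -> R1 − 4/5·R2
  [ 1  0  0  0  -7/5 ]
  [ 0  1  0  0     2 ]
  [ 0  0  1  0     3 ]
  [ 0  0  0  1     4 ]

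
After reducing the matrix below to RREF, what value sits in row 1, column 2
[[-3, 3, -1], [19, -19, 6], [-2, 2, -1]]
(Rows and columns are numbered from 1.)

ρ1 := -1/3·ρ1
  [  1   -1  1/3 ]
  [ 19  -19    6 ]
  [ -2    2   -1 ]
ρ2 := ρ2 − 19·ρ1
  [  1  -1   1/3 ]
  [  0   0  -1/3 ]
  [ -2   2    -1 ]
ρ3 := ρ3 + 2·ρ1
  [ 1  -1   1/3 ]
  [ 0   0  -1/3 ]
  [ 0   0  -1/3 ]
ρ2 := -3·ρ2
  [ 1  -1   1/3 ]
  [ 0   0     1 ]
  [ 0   0  -1/3 ]
ρ3 := ρ3 + 1/3·ρ2
  [ 1  -1  1/3 ]
  [ 0   0    1 ]
  [ 0   0    0 ]
ρ1 := ρ1 − 1/3·ρ2
  [ 1  -1  0 ]
  [ 0   0  1 ]
  [ 0   0  0 ]

-1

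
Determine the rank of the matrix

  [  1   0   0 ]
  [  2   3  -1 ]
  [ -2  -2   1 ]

ρ2 := ρ2 − 2·ρ1
  [  1   0   0 ]
  [  0   3  -1 ]
  [ -2  -2   1 ]
ρ3 := ρ3 + 2·ρ1
  [ 1   0   0 ]
  [ 0   3  -1 ]
  [ 0  -2   1 ]
ρ2 := 1/3·ρ2
  [ 1   0     0 ]
  [ 0   1  -1/3 ]
  [ 0  -2     1 ]
ρ3 := ρ3 + 2·ρ2
  [ 1  0     0 ]
  [ 0  1  -1/3 ]
  [ 0  0   1/3 ]
ρ3 := 3·ρ3
  [ 1  0     0 ]
  [ 0  1  -1/3 ]
  [ 0  0     1 ]
ρ2 := ρ2 + 1/3·ρ3
  [ 1  0  0 ]
  [ 0  1  0 ]
  [ 0  0  1 ]
The reduced form has 3 nonzero rows.

rank = 3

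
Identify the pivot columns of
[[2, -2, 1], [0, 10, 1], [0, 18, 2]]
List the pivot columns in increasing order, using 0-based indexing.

0, 1, 2

R1 := 1/2·R1
  [ 1  -1  1/2 ]
  [ 0  10    1 ]
  [ 0  18    2 ]
R2 := 1/10·R2
  [ 1  -1   1/2 ]
  [ 0   1  1/10 ]
  [ 0  18     2 ]
R3 := R3 − 18·R2
  [ 1  -1   1/2 ]
  [ 0   1  1/10 ]
  [ 0   0   1/5 ]
R3 := 5·R3
  [ 1  -1   1/2 ]
  [ 0   1  1/10 ]
  [ 0   0     1 ]
R2 := R2 − 1/10·R3
  [ 1  -1  1/2 ]
  [ 0   1    0 ]
  [ 0   0    1 ]
R1 := R1 − 1/2·R3
  [ 1  -1  0 ]
  [ 0   1  0 ]
  [ 0   0  1 ]
R1 := R1 + R2
  [ 1  0  0 ]
  [ 0  1  0 ]
  [ 0  0  1 ]
Pivot columns are the columns containing a leading 1.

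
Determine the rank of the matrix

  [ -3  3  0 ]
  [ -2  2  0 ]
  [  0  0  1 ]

rank = 2

Multiply R1 by -1/3.
  [  1  -1  0 ]
  [ -2   2  0 ]
  [  0   0  1 ]
Add 2 times R1 to R2.
  [ 1  -1  0 ]
  [ 0   0  0 ]
  [ 0   0  1 ]
Swap R2 and R3.
  [ 1  -1  0 ]
  [ 0   0  1 ]
  [ 0   0  0 ]
The reduced form has 2 nonzero rows.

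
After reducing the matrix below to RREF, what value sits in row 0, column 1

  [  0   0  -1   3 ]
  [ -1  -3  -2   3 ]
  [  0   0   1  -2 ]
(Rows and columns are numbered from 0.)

ρ1 <-> ρ2
  [ -1  -3  -2   3 ]
  [  0   0  -1   3 ]
  [  0   0   1  -2 ]
ρ1 ← -1·ρ1
  [ 1  3   2  -3 ]
  [ 0  0  -1   3 ]
  [ 0  0   1  -2 ]
ρ2 ← -1·ρ2
  [ 1  3  2  -3 ]
  [ 0  0  1  -3 ]
  [ 0  0  1  -2 ]
ρ3 ← ρ3 − ρ2
  [ 1  3  2  -3 ]
  [ 0  0  1  -3 ]
  [ 0  0  0   1 ]
ρ2 ← ρ2 + 3·ρ3
  [ 1  3  2  -3 ]
  [ 0  0  1   0 ]
  [ 0  0  0   1 ]
ρ1 ← ρ1 + 3·ρ3
  [ 1  3  2  0 ]
  [ 0  0  1  0 ]
  [ 0  0  0  1 ]
ρ1 ← ρ1 − 2·ρ2
  [ 1  3  0  0 ]
  [ 0  0  1  0 ]
  [ 0  0  0  1 ]

3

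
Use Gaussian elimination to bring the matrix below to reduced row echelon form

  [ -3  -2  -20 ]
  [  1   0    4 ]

[[1, 0, 4], [0, 1, 4]]

r1 -> -1/3·r1
  [ 1  2/3  20/3 ]
  [ 1    0     4 ]
r2 -> r2 − r1
  [ 1   2/3  20/3 ]
  [ 0  -2/3  -8/3 ]
r2 -> -3/2·r2
  [ 1  2/3  20/3 ]
  [ 0    1     4 ]
r1 -> r1 − 2/3·r2
  [ 1  0  4 ]
  [ 0  1  4 ]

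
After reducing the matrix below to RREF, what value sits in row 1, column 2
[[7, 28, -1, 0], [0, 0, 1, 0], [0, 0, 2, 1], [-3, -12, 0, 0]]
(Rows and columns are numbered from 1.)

4

ρ1 ← 1/7·ρ1
  [  1    4  -1/7  0 ]
  [  0    0     1  0 ]
  [  0    0     2  1 ]
  [ -3  -12     0  0 ]
ρ4 ← ρ4 + 3·ρ1
  [ 1  4  -1/7  0 ]
  [ 0  0     1  0 ]
  [ 0  0     2  1 ]
  [ 0  0  -3/7  0 ]
ρ3 ← ρ3 − 2·ρ2
  [ 1  4  -1/7  0 ]
  [ 0  0     1  0 ]
  [ 0  0     0  1 ]
  [ 0  0  -3/7  0 ]
ρ4 ← ρ4 + 3/7·ρ2
  [ 1  4  -1/7  0 ]
  [ 0  0     1  0 ]
  [ 0  0     0  1 ]
  [ 0  0     0  0 ]
ρ1 ← ρ1 + 1/7·ρ2
  [ 1  4  0  0 ]
  [ 0  0  1  0 ]
  [ 0  0  0  1 ]
  [ 0  0  0  0 ]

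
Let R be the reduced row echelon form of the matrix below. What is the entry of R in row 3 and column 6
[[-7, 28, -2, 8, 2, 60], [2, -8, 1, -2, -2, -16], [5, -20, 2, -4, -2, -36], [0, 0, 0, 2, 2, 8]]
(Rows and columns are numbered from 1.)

4

ρ1 → -1/7·ρ1
  [ 1   -4  2/7  -8/7  -2/7  -60/7 ]
  [ 2   -8    1    -2    -2    -16 ]
  [ 5  -20    2    -4    -2    -36 ]
  [ 0    0    0     2     2      8 ]
ρ2 → ρ2 − 2·ρ1
  [ 1   -4  2/7  -8/7   -2/7  -60/7 ]
  [ 0    0  3/7   2/7  -10/7    8/7 ]
  [ 5  -20    2    -4     -2    -36 ]
  [ 0    0    0     2      2      8 ]
ρ3 → ρ3 − 5·ρ1
  [ 1  -4  2/7  -8/7   -2/7  -60/7 ]
  [ 0   0  3/7   2/7  -10/7    8/7 ]
  [ 0   0  4/7  12/7   -4/7   48/7 ]
  [ 0   0    0     2      2      8 ]
ρ2 → 7/3·ρ2
  [ 1  -4  2/7  -8/7   -2/7  -60/7 ]
  [ 0   0    1   2/3  -10/3    8/3 ]
  [ 0   0  4/7  12/7   -4/7   48/7 ]
  [ 0   0    0     2      2      8 ]
ρ3 → ρ3 − 4/7·ρ2
  [ 1  -4  2/7  -8/7   -2/7  -60/7 ]
  [ 0   0    1   2/3  -10/3    8/3 ]
  [ 0   0    0   4/3    4/3   16/3 ]
  [ 0   0    0     2      2      8 ]
ρ3 → 3/4·ρ3
  [ 1  -4  2/7  -8/7   -2/7  -60/7 ]
  [ 0   0    1   2/3  -10/3    8/3 ]
  [ 0   0    0     1      1      4 ]
  [ 0   0    0     2      2      8 ]
ρ4 → ρ4 − 2·ρ3
  [ 1  -4  2/7  -8/7   -2/7  -60/7 ]
  [ 0   0    1   2/3  -10/3    8/3 ]
  [ 0   0    0     1      1      4 ]
  [ 0   0    0     0      0      0 ]
ρ2 → ρ2 − 2/3·ρ3
  [ 1  -4  2/7  -8/7  -2/7  -60/7 ]
  [ 0   0    1     0    -4      0 ]
  [ 0   0    0     1     1      4 ]
  [ 0   0    0     0     0      0 ]
ρ1 → ρ1 + 8/7·ρ3
  [ 1  -4  2/7  0  6/7  -4 ]
  [ 0   0    1  0   -4   0 ]
  [ 0   0    0  1    1   4 ]
  [ 0   0    0  0    0   0 ]
ρ1 → ρ1 − 2/7·ρ2
  [ 1  -4  0  0   2  -4 ]
  [ 0   0  1  0  -4   0 ]
  [ 0   0  0  1   1   4 ]
  [ 0   0  0  0   0   0 ]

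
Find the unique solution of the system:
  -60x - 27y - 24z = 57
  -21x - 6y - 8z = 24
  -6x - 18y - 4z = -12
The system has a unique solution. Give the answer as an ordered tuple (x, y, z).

(-2, 1, 3/2)

Form the augmented matrix and row-reduce:
  [ -60  -27  -24  |   57 ]
  [ -21   -6   -8  |   24 ]
  [  -6  -18   -4  |  -12 ]
R1 ← -1/60·R1
R2 ← R2 + 21·R1
R3 ← R3 + 6·R1
R2 ← 20/69·R2
R3 ← R3 + 153/10·R2
R3 ← 23/4·R3
R2 ← R2 − 8/69·R3
R1 ← R1 − 2/5·R3
R1 ← R1 − 9/20·R2
Reading off the last column: x = -2, y = 1, z = 3/2.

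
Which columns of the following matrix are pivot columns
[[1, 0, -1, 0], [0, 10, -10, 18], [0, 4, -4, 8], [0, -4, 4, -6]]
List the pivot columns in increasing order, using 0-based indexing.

r2 ← 1/10·r2
  [ 1   0  -1    0 ]
  [ 0   1  -1  9/5 ]
  [ 0   4  -4    8 ]
  [ 0  -4   4   -6 ]
r3 ← r3 − 4·r2
  [ 1   0  -1    0 ]
  [ 0   1  -1  9/5 ]
  [ 0   0   0  4/5 ]
  [ 0  -4   4   -6 ]
r4 ← r4 + 4·r2
  [ 1  0  -1    0 ]
  [ 0  1  -1  9/5 ]
  [ 0  0   0  4/5 ]
  [ 0  0   0  6/5 ]
r3 ← 5/4·r3
  [ 1  0  -1    0 ]
  [ 0  1  -1  9/5 ]
  [ 0  0   0    1 ]
  [ 0  0   0  6/5 ]
r4 ← r4 − 6/5·r3
  [ 1  0  -1    0 ]
  [ 0  1  -1  9/5 ]
  [ 0  0   0    1 ]
  [ 0  0   0    0 ]
r2 ← r2 − 9/5·r3
  [ 1  0  -1  0 ]
  [ 0  1  -1  0 ]
  [ 0  0   0  1 ]
  [ 0  0   0  0 ]
Pivot columns are the columns containing a leading 1.

0, 1, 3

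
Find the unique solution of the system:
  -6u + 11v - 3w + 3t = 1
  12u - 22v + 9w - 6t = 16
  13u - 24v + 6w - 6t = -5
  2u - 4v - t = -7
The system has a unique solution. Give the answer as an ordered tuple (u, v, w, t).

Form the augmented matrix and row-reduce:
  [ -6   11  -3   3  |   1 ]
  [ 12  -22   9  -6  |  16 ]
  [ 13  -24   6  -6  |  -5 ]
  [  2   -4   0  -1  |  -7 ]
Multiply r1 by -1/6.
  [  1  -11/6  1/2  -1/2  |  -1/6 ]
  [ 12    -22    9    -6  |    16 ]
  [ 13    -24    6    -6  |    -5 ]
  [  2     -4    0    -1  |    -7 ]
Subtract 12 times r1 from r2.
  [  1  -11/6  1/2  -1/2  |  -1/6 ]
  [  0      0    3     0  |    18 ]
  [ 13    -24    6    -6  |    -5 ]
  [  2     -4    0    -1  |    -7 ]
Subtract 13 times r1 from r3.
  [ 1  -11/6   1/2  -1/2  |   -1/6 ]
  [ 0      0     3     0  |     18 ]
  [ 0   -1/6  -1/2   1/2  |  -17/6 ]
  [ 2     -4     0    -1  |     -7 ]
Subtract 2 times r1 from r4.
  [ 1  -11/6   1/2  -1/2  |   -1/6 ]
  [ 0      0     3     0  |     18 ]
  [ 0   -1/6  -1/2   1/2  |  -17/6 ]
  [ 0   -1/3    -1     0  |  -20/3 ]
Swap r2 and r3.
  [ 1  -11/6   1/2  -1/2  |   -1/6 ]
  [ 0   -1/6  -1/2   1/2  |  -17/6 ]
  [ 0      0     3     0  |     18 ]
  [ 0   -1/3    -1     0  |  -20/3 ]
Multiply r2 by -6.
  [ 1  -11/6  1/2  -1/2  |   -1/6 ]
  [ 0      1    3    -3  |     17 ]
  [ 0      0    3     0  |     18 ]
  [ 0   -1/3   -1     0  |  -20/3 ]
Add 1/3 times r2 to r4.
  [ 1  -11/6  1/2  -1/2  |  -1/6 ]
  [ 0      1    3    -3  |    17 ]
  [ 0      0    3     0  |    18 ]
  [ 0      0    0    -1  |    -1 ]
Multiply r3 by 1/3.
  [ 1  -11/6  1/2  -1/2  |  -1/6 ]
  [ 0      1    3    -3  |    17 ]
  [ 0      0    1     0  |     6 ]
  [ 0      0    0    -1  |    -1 ]
Multiply r4 by -1.
  [ 1  -11/6  1/2  -1/2  |  -1/6 ]
  [ 0      1    3    -3  |    17 ]
  [ 0      0    1     0  |     6 ]
  [ 0      0    0     1  |     1 ]
Add 3 times r4 to r2.
  [ 1  -11/6  1/2  -1/2  |  -1/6 ]
  [ 0      1    3     0  |    20 ]
  [ 0      0    1     0  |     6 ]
  [ 0      0    0     1  |     1 ]
Add 1/2 times r4 to r1.
  [ 1  -11/6  1/2  0  |  1/3 ]
  [ 0      1    3  0  |   20 ]
  [ 0      0    1  0  |    6 ]
  [ 0      0    0  1  |    1 ]
Subtract 3 times r3 from r2.
  [ 1  -11/6  1/2  0  |  1/3 ]
  [ 0      1    0  0  |    2 ]
  [ 0      0    1  0  |    6 ]
  [ 0      0    0  1  |    1 ]
Subtract 1/2 times r3 from r1.
  [ 1  -11/6  0  0  |  -8/3 ]
  [ 0      1  0  0  |     2 ]
  [ 0      0  1  0  |     6 ]
  [ 0      0  0  1  |     1 ]
Add 11/6 times r2 to r1.
  [ 1  0  0  0  |  1 ]
  [ 0  1  0  0  |  2 ]
  [ 0  0  1  0  |  6 ]
  [ 0  0  0  1  |  1 ]
Reading off the last column: u = 1, v = 2, w = 6, t = 1.

(1, 2, 6, 1)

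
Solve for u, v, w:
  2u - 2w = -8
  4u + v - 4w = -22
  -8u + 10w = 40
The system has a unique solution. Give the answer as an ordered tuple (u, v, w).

(0, -6, 4)

Form the augmented matrix and row-reduce:
  [  2  0  -2  |   -8 ]
  [  4  1  -4  |  -22 ]
  [ -8  0  10  |   40 ]
ρ1 ← 1/2·ρ1
  [  1  0  -1  |   -4 ]
  [  4  1  -4  |  -22 ]
  [ -8  0  10  |   40 ]
ρ2 ← ρ2 − 4·ρ1
  [  1  0  -1  |  -4 ]
  [  0  1   0  |  -6 ]
  [ -8  0  10  |  40 ]
ρ3 ← ρ3 + 8·ρ1
  [ 1  0  -1  |  -4 ]
  [ 0  1   0  |  -6 ]
  [ 0  0   2  |   8 ]
ρ3 ← 1/2·ρ3
  [ 1  0  -1  |  -4 ]
  [ 0  1   0  |  -6 ]
  [ 0  0   1  |   4 ]
ρ1 ← ρ1 + ρ3
  [ 1  0  0  |   0 ]
  [ 0  1  0  |  -6 ]
  [ 0  0  1  |   4 ]
Reading off the last column: u = 0, v = -6, w = 4.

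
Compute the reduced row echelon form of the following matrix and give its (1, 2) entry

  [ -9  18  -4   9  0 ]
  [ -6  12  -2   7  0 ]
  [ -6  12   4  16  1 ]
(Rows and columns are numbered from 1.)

r1 → -1/9·r1
r2 → r2 + 6·r1
r3 → r3 + 6·r1
r2 → 3/2·r2
r3 → r3 − 20/3·r2
r1 → r1 − 4/9·r2

-2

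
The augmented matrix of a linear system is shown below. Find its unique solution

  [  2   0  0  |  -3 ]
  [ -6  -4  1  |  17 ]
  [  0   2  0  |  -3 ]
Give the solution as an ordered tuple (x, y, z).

(-3/2, -3/2, 2)

r1 -> 1/2·r1
  [  1   0  0  |  -3/2 ]
  [ -6  -4  1  |    17 ]
  [  0   2  0  |    -3 ]
r2 -> r2 + 6·r1
  [ 1   0  0  |  -3/2 ]
  [ 0  -4  1  |     8 ]
  [ 0   2  0  |    -3 ]
r2 -> -1/4·r2
  [ 1  0     0  |  -3/2 ]
  [ 0  1  -1/4  |    -2 ]
  [ 0  2     0  |    -3 ]
r3 -> r3 − 2·r2
  [ 1  0     0  |  -3/2 ]
  [ 0  1  -1/4  |    -2 ]
  [ 0  0   1/2  |     1 ]
r3 -> 2·r3
  [ 1  0     0  |  -3/2 ]
  [ 0  1  -1/4  |    -2 ]
  [ 0  0     1  |     2 ]
r2 -> r2 + 1/4·r3
  [ 1  0  0  |  -3/2 ]
  [ 0  1  0  |  -3/2 ]
  [ 0  0  1  |     2 ]
Reading off the last column: x = -3/2, y = -3/2, z = 2.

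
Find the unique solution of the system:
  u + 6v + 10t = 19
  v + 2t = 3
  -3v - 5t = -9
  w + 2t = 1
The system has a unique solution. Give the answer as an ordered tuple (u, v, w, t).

Form the augmented matrix and row-reduce:
  [ 1   6  0  10  |  19 ]
  [ 0   1  0   2  |   3 ]
  [ 0  -3  0  -5  |  -9 ]
  [ 0   0  1   2  |   1 ]
R3 ← R3 + 3·R2
  [ 1  6  0  10  |  19 ]
  [ 0  1  0   2  |   3 ]
  [ 0  0  0   1  |   0 ]
  [ 0  0  1   2  |   1 ]
R3 ↔ R4
  [ 1  6  0  10  |  19 ]
  [ 0  1  0   2  |   3 ]
  [ 0  0  1   2  |   1 ]
  [ 0  0  0   1  |   0 ]
R3 ← R3 − 2·R4
  [ 1  6  0  10  |  19 ]
  [ 0  1  0   2  |   3 ]
  [ 0  0  1   0  |   1 ]
  [ 0  0  0   1  |   0 ]
R2 ← R2 − 2·R4
  [ 1  6  0  10  |  19 ]
  [ 0  1  0   0  |   3 ]
  [ 0  0  1   0  |   1 ]
  [ 0  0  0   1  |   0 ]
R1 ← R1 − 10·R4
  [ 1  6  0  0  |  19 ]
  [ 0  1  0  0  |   3 ]
  [ 0  0  1  0  |   1 ]
  [ 0  0  0  1  |   0 ]
R1 ← R1 − 6·R2
  [ 1  0  0  0  |  1 ]
  [ 0  1  0  0  |  3 ]
  [ 0  0  1  0  |  1 ]
  [ 0  0  0  1  |  0 ]
Reading off the last column: u = 1, v = 3, w = 1, t = 0.

(1, 3, 1, 0)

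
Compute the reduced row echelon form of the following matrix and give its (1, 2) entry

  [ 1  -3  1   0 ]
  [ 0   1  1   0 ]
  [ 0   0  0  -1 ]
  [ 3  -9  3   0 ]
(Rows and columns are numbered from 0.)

Subtract 3 times ρ1 from ρ4.
Multiply ρ3 by -1.
Add 3 times ρ2 to ρ1.

1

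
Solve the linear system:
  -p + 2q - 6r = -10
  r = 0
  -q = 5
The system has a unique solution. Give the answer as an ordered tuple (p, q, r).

Form the augmented matrix and row-reduce:
  [ -1   2  -6  |  -10 ]
  [  0   0   1  |    0 ]
  [  0  -1   0  |    5 ]
R1 -> -1·R1
  [ 1  -2  6  |  10 ]
  [ 0   0  1  |   0 ]
  [ 0  -1  0  |   5 ]
R2 <-> R3
  [ 1  -2  6  |  10 ]
  [ 0  -1  0  |   5 ]
  [ 0   0  1  |   0 ]
R2 -> -1·R2
  [ 1  -2  6  |  10 ]
  [ 0   1  0  |  -5 ]
  [ 0   0  1  |   0 ]
R1 -> R1 − 6·R3
  [ 1  -2  0  |  10 ]
  [ 0   1  0  |  -5 ]
  [ 0   0  1  |   0 ]
R1 -> R1 + 2·R2
  [ 1  0  0  |   0 ]
  [ 0  1  0  |  -5 ]
  [ 0  0  1  |   0 ]
Reading off the last column: p = 0, q = -5, r = 0.

(0, -5, 0)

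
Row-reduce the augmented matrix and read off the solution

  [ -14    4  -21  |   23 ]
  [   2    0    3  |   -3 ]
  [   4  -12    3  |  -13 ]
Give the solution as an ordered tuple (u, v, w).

(-2, 1/2, 1/3)

Multiply r1 by -1/14.
  [ 1  -2/7  3/2  |  -23/14 ]
  [ 2     0    3  |      -3 ]
  [ 4   -12    3  |     -13 ]
Subtract 2 times r1 from r2.
  [ 1  -2/7  3/2  |  -23/14 ]
  [ 0   4/7    0  |     2/7 ]
  [ 4   -12    3  |     -13 ]
Subtract 4 times r1 from r3.
  [ 1   -2/7  3/2  |  -23/14 ]
  [ 0    4/7    0  |     2/7 ]
  [ 0  -76/7   -3  |   -45/7 ]
Multiply r2 by 7/4.
  [ 1   -2/7  3/2  |  -23/14 ]
  [ 0      1    0  |     1/2 ]
  [ 0  -76/7   -3  |   -45/7 ]
Add 76/7 times r2 to r3.
  [ 1  -2/7  3/2  |  -23/14 ]
  [ 0     1    0  |     1/2 ]
  [ 0     0   -3  |      -1 ]
Multiply r3 by -1/3.
  [ 1  -2/7  3/2  |  -23/14 ]
  [ 0     1    0  |     1/2 ]
  [ 0     0    1  |     1/3 ]
Subtract 3/2 times r3 from r1.
  [ 1  -2/7  0  |  -15/7 ]
  [ 0     1  0  |    1/2 ]
  [ 0     0  1  |    1/3 ]
Add 2/7 times r2 to r1.
  [ 1  0  0  |   -2 ]
  [ 0  1  0  |  1/2 ]
  [ 0  0  1  |  1/3 ]
Reading off the last column: u = -2, v = 1/2, w = 1/3.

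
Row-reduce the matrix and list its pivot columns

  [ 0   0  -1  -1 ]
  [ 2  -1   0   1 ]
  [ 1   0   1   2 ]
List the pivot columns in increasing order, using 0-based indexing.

0, 1, 2

Swap r1 and r2.
  [ 2  -1   0   1 ]
  [ 0   0  -1  -1 ]
  [ 1   0   1   2 ]
Multiply r1 by 1/2.
  [ 1  -1/2   0  1/2 ]
  [ 0     0  -1   -1 ]
  [ 1     0   1    2 ]
Subtract r1 from r3.
  [ 1  -1/2   0  1/2 ]
  [ 0     0  -1   -1 ]
  [ 0   1/2   1  3/2 ]
Swap r2 and r3.
  [ 1  -1/2   0  1/2 ]
  [ 0   1/2   1  3/2 ]
  [ 0     0  -1   -1 ]
Multiply r2 by 2.
  [ 1  -1/2   0  1/2 ]
  [ 0     1   2    3 ]
  [ 0     0  -1   -1 ]
Multiply r3 by -1.
  [ 1  -1/2  0  1/2 ]
  [ 0     1  2    3 ]
  [ 0     0  1    1 ]
Subtract 2 times r3 from r2.
  [ 1  -1/2  0  1/2 ]
  [ 0     1  0    1 ]
  [ 0     0  1    1 ]
Add 1/2 times r2 to r1.
  [ 1  0  0  1 ]
  [ 0  1  0  1 ]
  [ 0  0  1  1 ]
Pivot columns are the columns containing a leading 1.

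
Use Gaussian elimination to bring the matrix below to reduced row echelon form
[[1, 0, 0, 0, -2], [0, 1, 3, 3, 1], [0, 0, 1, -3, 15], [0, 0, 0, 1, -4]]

[[1, 0, 0, 0, -2], [0, 1, 0, 0, 4], [0, 0, 1, 0, 3], [0, 0, 0, 1, -4]]

Add 3 times r4 to r3.
  [ 1  0  0  0  -2 ]
  [ 0  1  3  3   1 ]
  [ 0  0  1  0   3 ]
  [ 0  0  0  1  -4 ]
Subtract 3 times r4 from r2.
  [ 1  0  0  0  -2 ]
  [ 0  1  3  0  13 ]
  [ 0  0  1  0   3 ]
  [ 0  0  0  1  -4 ]
Subtract 3 times r3 from r2.
  [ 1  0  0  0  -2 ]
  [ 0  1  0  0   4 ]
  [ 0  0  1  0   3 ]
  [ 0  0  0  1  -4 ]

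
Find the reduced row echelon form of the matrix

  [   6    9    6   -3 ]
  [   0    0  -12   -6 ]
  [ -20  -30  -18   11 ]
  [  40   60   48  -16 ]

[[1, 3/2, 0, -1], [0, 0, 1, 1/2], [0, 0, 0, 0], [0, 0, 0, 0]]

r1 → 1/6·r1
r3 → r3 + 20·r1
r4 → r4 − 40·r1
r2 → -1/12·r2
r3 → r3 − 2·r2
r4 → r4 − 8·r2
r1 → r1 − r2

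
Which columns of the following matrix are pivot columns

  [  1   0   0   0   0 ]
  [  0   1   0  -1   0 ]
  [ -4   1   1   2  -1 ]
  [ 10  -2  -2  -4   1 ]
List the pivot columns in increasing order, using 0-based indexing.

R3 -> R3 + 4·R1
  [  1   0   0   0   0 ]
  [  0   1   0  -1   0 ]
  [  0   1   1   2  -1 ]
  [ 10  -2  -2  -4   1 ]
R4 -> R4 − 10·R1
  [ 1   0   0   0   0 ]
  [ 0   1   0  -1   0 ]
  [ 0   1   1   2  -1 ]
  [ 0  -2  -2  -4   1 ]
R3 -> R3 − R2
  [ 1   0   0   0   0 ]
  [ 0   1   0  -1   0 ]
  [ 0   0   1   3  -1 ]
  [ 0  -2  -2  -4   1 ]
R4 -> R4 + 2·R2
  [ 1  0   0   0   0 ]
  [ 0  1   0  -1   0 ]
  [ 0  0   1   3  -1 ]
  [ 0  0  -2  -6   1 ]
R4 -> R4 + 2·R3
  [ 1  0  0   0   0 ]
  [ 0  1  0  -1   0 ]
  [ 0  0  1   3  -1 ]
  [ 0  0  0   0  -1 ]
R4 -> -1·R4
  [ 1  0  0   0   0 ]
  [ 0  1  0  -1   0 ]
  [ 0  0  1   3  -1 ]
  [ 0  0  0   0   1 ]
R3 -> R3 + R4
  [ 1  0  0   0  0 ]
  [ 0  1  0  -1  0 ]
  [ 0  0  1   3  0 ]
  [ 0  0  0   0  1 ]
Pivot columns are the columns containing a leading 1.

0, 1, 2, 4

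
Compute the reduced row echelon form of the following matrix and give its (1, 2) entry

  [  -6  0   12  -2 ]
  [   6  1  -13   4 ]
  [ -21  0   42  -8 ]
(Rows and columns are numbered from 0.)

r1 := -1/6·r1
  [   1  0   -2  1/3 ]
  [   6  1  -13    4 ]
  [ -21  0   42   -8 ]
r2 := r2 − 6·r1
  [   1  0  -2  1/3 ]
  [   0  1  -1    2 ]
  [ -21  0  42   -8 ]
r3 := r3 + 21·r1
  [ 1  0  -2  1/3 ]
  [ 0  1  -1    2 ]
  [ 0  0   0   -1 ]
r3 := -1·r3
  [ 1  0  -2  1/3 ]
  [ 0  1  -1    2 ]
  [ 0  0   0    1 ]
r2 := r2 − 2·r3
  [ 1  0  -2  1/3 ]
  [ 0  1  -1    0 ]
  [ 0  0   0    1 ]
r1 := r1 − 1/3·r3
  [ 1  0  -2  0 ]
  [ 0  1  -1  0 ]
  [ 0  0   0  1 ]

-1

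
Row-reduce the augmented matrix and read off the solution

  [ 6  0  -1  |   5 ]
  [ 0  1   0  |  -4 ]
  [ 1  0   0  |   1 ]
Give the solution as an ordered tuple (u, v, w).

(1, -4, 1)

R1 ← 1/6·R1
  [ 1  0  -1/6  |  5/6 ]
  [ 0  1     0  |   -4 ]
  [ 1  0     0  |    1 ]
R3 ← R3 − R1
  [ 1  0  -1/6  |  5/6 ]
  [ 0  1     0  |   -4 ]
  [ 0  0   1/6  |  1/6 ]
R3 ← 6·R3
  [ 1  0  -1/6  |  5/6 ]
  [ 0  1     0  |   -4 ]
  [ 0  0     1  |    1 ]
R1 ← R1 + 1/6·R3
  [ 1  0  0  |   1 ]
  [ 0  1  0  |  -4 ]
  [ 0  0  1  |   1 ]
Reading off the last column: u = 1, v = -4, w = 1.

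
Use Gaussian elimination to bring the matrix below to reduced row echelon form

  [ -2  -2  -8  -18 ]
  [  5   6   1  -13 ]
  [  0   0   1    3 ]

[[1, 0, 0, -2], [0, 1, 0, -1], [0, 0, 1, 3]]

R1 -> -1/2·R1
  [ 1  1  4    9 ]
  [ 5  6  1  -13 ]
  [ 0  0  1    3 ]
R2 -> R2 − 5·R1
  [ 1  1    4    9 ]
  [ 0  1  -19  -58 ]
  [ 0  0    1    3 ]
R2 -> R2 + 19·R3
  [ 1  1  4   9 ]
  [ 0  1  0  -1 ]
  [ 0  0  1   3 ]
R1 -> R1 − 4·R3
  [ 1  1  0  -3 ]
  [ 0  1  0  -1 ]
  [ 0  0  1   3 ]
R1 -> R1 − R2
  [ 1  0  0  -2 ]
  [ 0  1  0  -1 ]
  [ 0  0  1   3 ]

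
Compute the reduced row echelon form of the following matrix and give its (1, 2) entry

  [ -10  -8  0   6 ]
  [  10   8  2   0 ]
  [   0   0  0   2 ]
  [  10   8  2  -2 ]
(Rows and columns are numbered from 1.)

4/5

ρ1 ← -1/10·ρ1
  [  1  4/5  0  -3/5 ]
  [ 10    8  2     0 ]
  [  0    0  0     2 ]
  [ 10    8  2    -2 ]
ρ2 ← ρ2 − 10·ρ1
  [  1  4/5  0  -3/5 ]
  [  0    0  2     6 ]
  [  0    0  0     2 ]
  [ 10    8  2    -2 ]
ρ4 ← ρ4 − 10·ρ1
  [ 1  4/5  0  -3/5 ]
  [ 0    0  2     6 ]
  [ 0    0  0     2 ]
  [ 0    0  2     4 ]
ρ2 ← 1/2·ρ2
  [ 1  4/5  0  -3/5 ]
  [ 0    0  1     3 ]
  [ 0    0  0     2 ]
  [ 0    0  2     4 ]
ρ4 ← ρ4 − 2·ρ2
  [ 1  4/5  0  -3/5 ]
  [ 0    0  1     3 ]
  [ 0    0  0     2 ]
  [ 0    0  0    -2 ]
ρ3 ← 1/2·ρ3
  [ 1  4/5  0  -3/5 ]
  [ 0    0  1     3 ]
  [ 0    0  0     1 ]
  [ 0    0  0    -2 ]
ρ4 ← ρ4 + 2·ρ3
  [ 1  4/5  0  -3/5 ]
  [ 0    0  1     3 ]
  [ 0    0  0     1 ]
  [ 0    0  0     0 ]
ρ2 ← ρ2 − 3·ρ3
  [ 1  4/5  0  -3/5 ]
  [ 0    0  1     0 ]
  [ 0    0  0     1 ]
  [ 0    0  0     0 ]
ρ1 ← ρ1 + 3/5·ρ3
  [ 1  4/5  0  0 ]
  [ 0    0  1  0 ]
  [ 0    0  0  1 ]
  [ 0    0  0  0 ]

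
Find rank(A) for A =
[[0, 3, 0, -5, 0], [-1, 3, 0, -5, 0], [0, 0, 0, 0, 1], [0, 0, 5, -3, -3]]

rank = 4

R1 ↔ R2
R1 := -1·R1
R2 := 1/3·R2
R3 ↔ R4
R3 := 1/5·R3
R3 := R3 + 3/5·R4
R1 := R1 + 3·R2
The reduced form has 4 nonzero rows.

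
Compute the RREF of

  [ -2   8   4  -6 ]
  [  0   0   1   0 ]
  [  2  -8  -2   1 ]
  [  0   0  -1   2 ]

[[1, -4, 0, 0], [0, 0, 1, 0], [0, 0, 0, 1], [0, 0, 0, 0]]

ρ1 ← -1/2·ρ1
  [ 1  -4  -2  3 ]
  [ 0   0   1  0 ]
  [ 2  -8  -2  1 ]
  [ 0   0  -1  2 ]
ρ3 ← ρ3 − 2·ρ1
  [ 1  -4  -2   3 ]
  [ 0   0   1   0 ]
  [ 0   0   2  -5 ]
  [ 0   0  -1   2 ]
ρ3 ← ρ3 − 2·ρ2
  [ 1  -4  -2   3 ]
  [ 0   0   1   0 ]
  [ 0   0   0  -5 ]
  [ 0   0  -1   2 ]
ρ4 ← ρ4 + ρ2
  [ 1  -4  -2   3 ]
  [ 0   0   1   0 ]
  [ 0   0   0  -5 ]
  [ 0   0   0   2 ]
ρ3 ← -1/5·ρ3
  [ 1  -4  -2  3 ]
  [ 0   0   1  0 ]
  [ 0   0   0  1 ]
  [ 0   0   0  2 ]
ρ4 ← ρ4 − 2·ρ3
  [ 1  -4  -2  3 ]
  [ 0   0   1  0 ]
  [ 0   0   0  1 ]
  [ 0   0   0  0 ]
ρ1 ← ρ1 − 3·ρ3
  [ 1  -4  -2  0 ]
  [ 0   0   1  0 ]
  [ 0   0   0  1 ]
  [ 0   0   0  0 ]
ρ1 ← ρ1 + 2·ρ2
  [ 1  -4  0  0 ]
  [ 0   0  1  0 ]
  [ 0   0  0  1 ]
  [ 0   0  0  0 ]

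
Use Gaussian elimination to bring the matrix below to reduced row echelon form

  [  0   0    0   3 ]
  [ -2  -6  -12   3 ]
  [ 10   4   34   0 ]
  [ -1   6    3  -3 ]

[[1, 0, 3, 0], [0, 1, 1, 0], [0, 0, 0, 1], [0, 0, 0, 0]]

Swap R1 and R2.
  [ -2  -6  -12   3 ]
  [  0   0    0   3 ]
  [ 10   4   34   0 ]
  [ -1   6    3  -3 ]
Multiply R1 by -1/2.
  [  1  3   6  -3/2 ]
  [  0  0   0     3 ]
  [ 10  4  34     0 ]
  [ -1  6   3    -3 ]
Subtract 10 times R1 from R3.
  [  1    3    6  -3/2 ]
  [  0    0    0     3 ]
  [  0  -26  -26    15 ]
  [ -1    6    3    -3 ]
Add R1 to R4.
  [ 1    3    6  -3/2 ]
  [ 0    0    0     3 ]
  [ 0  -26  -26    15 ]
  [ 0    9    9  -9/2 ]
Swap R2 and R3.
  [ 1    3    6  -3/2 ]
  [ 0  -26  -26    15 ]
  [ 0    0    0     3 ]
  [ 0    9    9  -9/2 ]
Multiply R2 by -1/26.
  [ 1  3  6    -3/2 ]
  [ 0  1  1  -15/26 ]
  [ 0  0  0       3 ]
  [ 0  9  9    -9/2 ]
Subtract 9 times R2 from R4.
  [ 1  3  6    -3/2 ]
  [ 0  1  1  -15/26 ]
  [ 0  0  0       3 ]
  [ 0  0  0    9/13 ]
Multiply R3 by 1/3.
  [ 1  3  6    -3/2 ]
  [ 0  1  1  -15/26 ]
  [ 0  0  0       1 ]
  [ 0  0  0    9/13 ]
Subtract 9/13 times R3 from R4.
  [ 1  3  6    -3/2 ]
  [ 0  1  1  -15/26 ]
  [ 0  0  0       1 ]
  [ 0  0  0       0 ]
Add 15/26 times R3 to R2.
  [ 1  3  6  -3/2 ]
  [ 0  1  1     0 ]
  [ 0  0  0     1 ]
  [ 0  0  0     0 ]
Add 3/2 times R3 to R1.
  [ 1  3  6  0 ]
  [ 0  1  1  0 ]
  [ 0  0  0  1 ]
  [ 0  0  0  0 ]
Subtract 3 times R2 from R1.
  [ 1  0  3  0 ]
  [ 0  1  1  0 ]
  [ 0  0  0  1 ]
  [ 0  0  0  0 ]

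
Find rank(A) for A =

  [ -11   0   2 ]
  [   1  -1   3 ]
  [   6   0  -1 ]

rank = 3

R1 ← -1/11·R1
  [ 1   0  -2/11 ]
  [ 1  -1      3 ]
  [ 6   0     -1 ]
R2 ← R2 − R1
  [ 1   0  -2/11 ]
  [ 0  -1  35/11 ]
  [ 6   0     -1 ]
R3 ← R3 − 6·R1
  [ 1   0  -2/11 ]
  [ 0  -1  35/11 ]
  [ 0   0   1/11 ]
R2 ← -1·R2
  [ 1  0   -2/11 ]
  [ 0  1  -35/11 ]
  [ 0  0    1/11 ]
R3 ← 11·R3
  [ 1  0   -2/11 ]
  [ 0  1  -35/11 ]
  [ 0  0       1 ]
R2 ← R2 + 35/11·R3
  [ 1  0  -2/11 ]
  [ 0  1      0 ]
  [ 0  0      1 ]
R1 ← R1 + 2/11·R3
  [ 1  0  0 ]
  [ 0  1  0 ]
  [ 0  0  1 ]
The reduced form has 3 nonzero rows.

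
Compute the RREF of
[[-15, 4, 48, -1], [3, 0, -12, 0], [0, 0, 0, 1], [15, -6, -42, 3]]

Multiply ρ1 by -1/15.
  [  1  -4/15  -16/5  1/15 ]
  [  3      0    -12     0 ]
  [  0      0      0     1 ]
  [ 15     -6    -42     3 ]
Subtract 3 times ρ1 from ρ2.
  [  1  -4/15  -16/5  1/15 ]
  [  0    4/5  -12/5  -1/5 ]
  [  0      0      0     1 ]
  [ 15     -6    -42     3 ]
Subtract 15 times ρ1 from ρ4.
  [ 1  -4/15  -16/5  1/15 ]
  [ 0    4/5  -12/5  -1/5 ]
  [ 0      0      0     1 ]
  [ 0     -2      6     2 ]
Multiply ρ2 by 5/4.
  [ 1  -4/15  -16/5  1/15 ]
  [ 0      1     -3  -1/4 ]
  [ 0      0      0     1 ]
  [ 0     -2      6     2 ]
Add 2 times ρ2 to ρ4.
  [ 1  -4/15  -16/5  1/15 ]
  [ 0      1     -3  -1/4 ]
  [ 0      0      0     1 ]
  [ 0      0      0   3/2 ]
Subtract 3/2 times ρ3 from ρ4.
  [ 1  -4/15  -16/5  1/15 ]
  [ 0      1     -3  -1/4 ]
  [ 0      0      0     1 ]
  [ 0      0      0     0 ]
Add 1/4 times ρ3 to ρ2.
  [ 1  -4/15  -16/5  1/15 ]
  [ 0      1     -3     0 ]
  [ 0      0      0     1 ]
  [ 0      0      0     0 ]
Subtract 1/15 times ρ3 from ρ1.
  [ 1  -4/15  -16/5  0 ]
  [ 0      1     -3  0 ]
  [ 0      0      0  1 ]
  [ 0      0      0  0 ]
Add 4/15 times ρ2 to ρ1.
  [ 1  0  -4  0 ]
  [ 0  1  -3  0 ]
  [ 0  0   0  1 ]
  [ 0  0   0  0 ]

[[1, 0, -4, 0], [0, 1, -3, 0], [0, 0, 0, 1], [0, 0, 0, 0]]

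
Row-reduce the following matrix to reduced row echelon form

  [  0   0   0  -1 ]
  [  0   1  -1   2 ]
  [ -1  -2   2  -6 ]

R1 <=> R3
R1 -> -1·R1
R3 -> -1·R3
R2 -> R2 − 2·R3
R1 -> R1 − 6·R3
R1 -> R1 − 2·R2

[[1, 0, 0, 0], [0, 1, -1, 0], [0, 0, 0, 1]]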